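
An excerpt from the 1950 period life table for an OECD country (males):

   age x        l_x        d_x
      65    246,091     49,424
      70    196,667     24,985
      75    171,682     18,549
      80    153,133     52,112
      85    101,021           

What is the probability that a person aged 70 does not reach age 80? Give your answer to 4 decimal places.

0.2214

P(die before 80 | alive at 70) = 1 − l_80/l_70 = 1 − 153,133/196,667 = (43,534)/196,667 = 0.221359.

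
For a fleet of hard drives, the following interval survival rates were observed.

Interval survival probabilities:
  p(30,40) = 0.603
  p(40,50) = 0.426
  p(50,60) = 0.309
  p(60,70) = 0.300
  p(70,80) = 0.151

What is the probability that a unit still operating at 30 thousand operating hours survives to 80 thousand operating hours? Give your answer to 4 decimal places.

Chaining the interval survival probabilities: 0.603 × 0.426 × 0.309 × 0.300 × 0.151.
= 0.003596.

0.0036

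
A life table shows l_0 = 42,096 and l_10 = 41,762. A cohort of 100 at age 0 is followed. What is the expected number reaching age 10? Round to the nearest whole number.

99

The relevant probability is 41,762/42,096 = 0.992066.
Expected number = 100 × 0.992066 = 99.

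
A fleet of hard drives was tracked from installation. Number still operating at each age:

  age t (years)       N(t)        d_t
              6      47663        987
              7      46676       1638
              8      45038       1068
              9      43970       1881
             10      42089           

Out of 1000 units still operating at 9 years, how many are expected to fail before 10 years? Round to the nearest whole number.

43

The relevant probability is 1 − 42089/43970 = 0.042779.
Expected number = 1000 × 0.042779 = 43.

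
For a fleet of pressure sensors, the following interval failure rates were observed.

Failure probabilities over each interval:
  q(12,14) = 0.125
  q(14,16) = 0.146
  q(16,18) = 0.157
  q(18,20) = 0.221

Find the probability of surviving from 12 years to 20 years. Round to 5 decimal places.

The overall survival probability is (1 − 0.125) × (1 − 0.146) × (1 − 0.157) × (1 − 0.221).
= 0.875 × 0.854 × 0.843 × 0.779 = 0.490717.

0.49072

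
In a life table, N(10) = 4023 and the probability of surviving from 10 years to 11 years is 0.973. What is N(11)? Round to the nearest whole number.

N(11) = N(10) × p = 4023 × 0.973 = 3914.

3914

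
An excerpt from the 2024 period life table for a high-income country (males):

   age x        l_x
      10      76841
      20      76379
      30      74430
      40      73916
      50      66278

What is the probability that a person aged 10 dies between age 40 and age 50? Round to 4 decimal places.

0.0994

This is the probability of reaching 40 but not 50, conditional on being alive at 10: (l_40 − l_50) / l_10.
= (73916 − 66278) / 76841 = 7638 / 76841 = 0.099400.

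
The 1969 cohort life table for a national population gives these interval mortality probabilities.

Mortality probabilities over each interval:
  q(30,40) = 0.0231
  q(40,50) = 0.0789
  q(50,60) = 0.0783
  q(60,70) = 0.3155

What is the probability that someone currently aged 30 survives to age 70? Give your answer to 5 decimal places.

0.56770

The overall survival probability is (1 − 0.0231) × (1 − 0.0789) × (1 − 0.0783) × (1 − 0.3155).
= 0.9769 × 0.9211 × 0.9217 × 0.6845 = 0.567701.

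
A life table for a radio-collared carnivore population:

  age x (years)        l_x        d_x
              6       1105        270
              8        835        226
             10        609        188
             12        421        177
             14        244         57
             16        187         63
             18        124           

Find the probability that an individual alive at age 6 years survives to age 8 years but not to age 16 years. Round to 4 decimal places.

0.5864

This is the probability of reaching 8 but not 16, conditional on being alive at 6: (l_8 − l_16) / l_6.
= (835 − 187) / 1105 = 648 / 1105 = 0.586425.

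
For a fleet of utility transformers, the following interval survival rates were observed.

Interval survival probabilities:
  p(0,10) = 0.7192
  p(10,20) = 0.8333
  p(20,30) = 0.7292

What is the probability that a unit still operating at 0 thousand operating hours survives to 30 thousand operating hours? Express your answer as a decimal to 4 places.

Chaining the interval survival probabilities: 0.7192 × 0.8333 × 0.7292.
= 0.437016.

0.4370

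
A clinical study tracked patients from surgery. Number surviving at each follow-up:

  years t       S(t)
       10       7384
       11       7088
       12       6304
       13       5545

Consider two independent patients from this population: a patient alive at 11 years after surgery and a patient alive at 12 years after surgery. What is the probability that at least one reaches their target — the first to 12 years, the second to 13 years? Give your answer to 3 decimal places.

0.987

p₁ = S(12)/S(11) = 6304/7088 = 0.889391; p₂ = S(13)/S(12) = 5545/6304 = 0.879600.
P(at least one) = 1 − (1−p₁)(1−p₂) = 1 − 0.110609 × 0.120400 = 0.986683.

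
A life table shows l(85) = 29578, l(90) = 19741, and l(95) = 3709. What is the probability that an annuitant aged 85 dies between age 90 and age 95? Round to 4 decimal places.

This is the probability of reaching 90 but not 95, conditional on being alive at 85: (l(90) − l(95)) / l(85).
= (19741 − 3709) / 29578 = 16032 / 29578 = 0.542024.

0.5420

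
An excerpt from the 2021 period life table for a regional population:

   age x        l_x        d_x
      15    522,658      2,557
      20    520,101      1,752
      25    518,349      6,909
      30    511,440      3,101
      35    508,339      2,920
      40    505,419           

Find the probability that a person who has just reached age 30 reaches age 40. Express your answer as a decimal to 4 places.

0.9882

The conditional survival probability is l_40/l_30 = 505,419/511,440 = 0.988227.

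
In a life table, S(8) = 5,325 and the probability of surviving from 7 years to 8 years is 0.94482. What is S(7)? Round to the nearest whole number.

S(7) = S(8) / p = 5,325 / 0.94482 = 5636.

5636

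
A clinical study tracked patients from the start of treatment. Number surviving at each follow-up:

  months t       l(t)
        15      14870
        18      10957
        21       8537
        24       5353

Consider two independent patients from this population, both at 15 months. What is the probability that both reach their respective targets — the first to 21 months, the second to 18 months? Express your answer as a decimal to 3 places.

0.423

p₁ = l(21)/l(15) = 8537/14870 = 0.574109; p₂ = l(18)/l(15) = 10957/14870 = 0.736853.
P(both) = p₁ × p₂ = 0.574109 × 0.736853 = 0.423034.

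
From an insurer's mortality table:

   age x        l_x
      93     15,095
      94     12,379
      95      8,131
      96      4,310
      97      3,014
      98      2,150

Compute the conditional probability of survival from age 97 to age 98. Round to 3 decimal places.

The conditional survival probability is l_98/l_97 = 2,150/3,014 = 0.713338.

0.713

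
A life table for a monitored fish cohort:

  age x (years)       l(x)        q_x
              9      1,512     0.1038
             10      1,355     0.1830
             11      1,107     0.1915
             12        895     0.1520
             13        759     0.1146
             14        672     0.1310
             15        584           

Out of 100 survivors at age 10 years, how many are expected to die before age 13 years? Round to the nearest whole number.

The relevant probability is 1 − 759/1,355 = 0.439852.
Expected number = 100 × 0.439852 = 44.

44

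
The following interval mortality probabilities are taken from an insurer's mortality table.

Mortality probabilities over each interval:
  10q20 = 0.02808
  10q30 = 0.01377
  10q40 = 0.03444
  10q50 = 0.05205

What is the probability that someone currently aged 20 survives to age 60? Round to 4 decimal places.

0.8774

Survival from 20 to 60 is the product of surviving each interval: (1 − 0.02808) × (1 − 0.01377) × (1 − 0.03444) × (1 − 0.05205).
= 0.97192 × 0.98623 × 0.96556 × 0.94795 = 0.877351.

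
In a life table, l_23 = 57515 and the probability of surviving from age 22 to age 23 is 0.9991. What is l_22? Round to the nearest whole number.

l_22 = l_23 / p = 57515 / 0.9991 = 57567.

57567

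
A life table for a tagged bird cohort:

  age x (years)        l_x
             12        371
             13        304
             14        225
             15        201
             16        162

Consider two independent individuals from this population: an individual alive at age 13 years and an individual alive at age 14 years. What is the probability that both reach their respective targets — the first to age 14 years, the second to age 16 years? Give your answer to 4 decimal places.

0.5329

p₁ = l_14/l_13 = 225/304 = 0.740132; p₂ = l_16/l_14 = 162/225 = 0.720000.
P(both) = p₁ × p₂ = 0.740132 × 0.720000 = 0.532895.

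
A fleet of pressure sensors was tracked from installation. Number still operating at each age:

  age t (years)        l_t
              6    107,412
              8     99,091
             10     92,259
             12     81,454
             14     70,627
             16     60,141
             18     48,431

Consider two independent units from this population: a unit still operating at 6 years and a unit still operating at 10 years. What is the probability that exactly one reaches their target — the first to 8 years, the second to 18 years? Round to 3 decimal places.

0.479

p₁ = l_8/l_6 = 99,091/107,412 = 0.922532; p₂ = l_18/l_10 = 48,431/92,259 = 0.524946.
P(exactly one) = p₁(1−p₂) + (1−p₁)p₂ = 0.438253 + 0.040667 = 0.478919.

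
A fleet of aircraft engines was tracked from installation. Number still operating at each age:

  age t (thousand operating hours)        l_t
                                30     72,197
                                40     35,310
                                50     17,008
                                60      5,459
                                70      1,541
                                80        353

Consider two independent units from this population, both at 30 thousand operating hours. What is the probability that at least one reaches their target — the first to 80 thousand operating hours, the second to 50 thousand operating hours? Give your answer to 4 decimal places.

p₁ = l_80/l_30 = 353/72,197 = 0.004889; p₂ = l_50/l_30 = 17,008/72,197 = 0.235578.
P(at least one) = 1 − (1−p₁)(1−p₂) = 1 − 0.995111 × 0.764422 = 0.239315.

0.2393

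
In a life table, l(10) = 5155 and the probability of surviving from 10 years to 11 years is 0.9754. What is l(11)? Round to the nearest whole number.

5028

l(11) = l(10) × p = 5155 × 0.9754 = 5028.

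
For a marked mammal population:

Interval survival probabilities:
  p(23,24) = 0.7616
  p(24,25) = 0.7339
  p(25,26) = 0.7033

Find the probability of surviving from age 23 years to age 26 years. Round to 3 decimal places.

Chaining the interval survival probabilities: 0.7616 × 0.7339 × 0.7033.
= 0.393101.

0.393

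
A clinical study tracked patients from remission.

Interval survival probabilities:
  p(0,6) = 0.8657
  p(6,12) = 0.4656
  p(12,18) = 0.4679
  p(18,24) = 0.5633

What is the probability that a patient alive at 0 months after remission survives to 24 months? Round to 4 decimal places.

0.1062

Chaining the interval survival probabilities: 0.8657 × 0.4656 × 0.4679 × 0.5633.
= 0.106236.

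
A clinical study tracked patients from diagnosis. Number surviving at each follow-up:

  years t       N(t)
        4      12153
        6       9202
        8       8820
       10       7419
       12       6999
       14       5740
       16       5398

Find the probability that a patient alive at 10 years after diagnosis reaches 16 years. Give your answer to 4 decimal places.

0.7276

The conditional survival probability is N(16)/N(10) = 5398/7419 = 0.727591.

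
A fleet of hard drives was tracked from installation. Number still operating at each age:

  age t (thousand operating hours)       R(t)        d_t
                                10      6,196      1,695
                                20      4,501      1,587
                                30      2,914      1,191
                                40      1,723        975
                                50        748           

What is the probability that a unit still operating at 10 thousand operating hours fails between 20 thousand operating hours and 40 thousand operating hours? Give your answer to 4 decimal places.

0.4484

This is the probability of reaching 20 but not 40, conditional on being operational at 10: (R(20) − R(40)) / R(10).
= (4,501 − 1,723) / 6,196 = 2,778 / 6,196 = 0.448354.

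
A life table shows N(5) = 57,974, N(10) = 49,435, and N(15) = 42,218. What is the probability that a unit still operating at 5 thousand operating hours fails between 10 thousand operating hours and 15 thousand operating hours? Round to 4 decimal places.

0.1245

This is the probability of reaching 10 but not 15, conditional on being operational at 5: (N(10) − N(15)) / N(5).
= (49,435 − 42,218) / 57,974 = 7,217 / 57,974 = 0.124487.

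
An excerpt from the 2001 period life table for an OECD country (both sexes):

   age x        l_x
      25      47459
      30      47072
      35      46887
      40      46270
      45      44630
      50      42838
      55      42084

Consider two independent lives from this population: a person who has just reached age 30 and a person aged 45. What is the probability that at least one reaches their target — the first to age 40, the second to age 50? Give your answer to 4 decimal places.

0.9993

p₁ = l_40/l_30 = 46270/47072 = 0.982962; p₂ = l_50/l_45 = 42838/44630 = 0.959848.
P(at least one) = 1 − (1−p₁)(1−p₂) = 1 − 0.017038 × 0.040152 = 0.999316.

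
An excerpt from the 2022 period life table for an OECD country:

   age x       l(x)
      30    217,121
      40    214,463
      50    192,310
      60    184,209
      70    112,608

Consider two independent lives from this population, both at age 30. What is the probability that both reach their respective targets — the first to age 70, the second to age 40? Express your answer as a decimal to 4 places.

0.5123

p₁ = l(70)/l(30) = 112,608/217,121 = 0.518642; p₂ = l(40)/l(30) = 214,463/217,121 = 0.987758.
P(both) = p₁ × p₂ = 0.518642 × 0.987758 = 0.512293.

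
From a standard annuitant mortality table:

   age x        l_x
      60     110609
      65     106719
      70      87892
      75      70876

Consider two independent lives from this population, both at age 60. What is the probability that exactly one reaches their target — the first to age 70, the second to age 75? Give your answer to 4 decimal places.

p₁ = l_70/l_60 = 87892/110609 = 0.794619; p₂ = l_75/l_60 = 70876/110609 = 0.640780.
P(exactly one) = p₁(1−p₂) + (1−p₁)p₂ = 0.285443 + 0.131604 = 0.417047.

0.4170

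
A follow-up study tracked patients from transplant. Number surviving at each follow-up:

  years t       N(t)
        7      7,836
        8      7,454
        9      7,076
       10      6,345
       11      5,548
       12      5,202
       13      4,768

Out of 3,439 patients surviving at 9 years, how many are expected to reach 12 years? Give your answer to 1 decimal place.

The relevant probability is 5,202/7,076 = 0.735161.
Expected number = 3,439 × 0.735161 = 2528.2.

2528.2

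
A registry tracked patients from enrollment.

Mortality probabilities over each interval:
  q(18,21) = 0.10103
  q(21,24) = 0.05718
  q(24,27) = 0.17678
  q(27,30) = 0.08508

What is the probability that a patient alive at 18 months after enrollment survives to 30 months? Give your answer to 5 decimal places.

0.63837

P(survive 18→30) = (1 − 0.10103) × (1 − 0.05718) × (1 − 0.17678) × (1 − 0.08508).
= 0.89897 × 0.94282 × 0.82322 × 0.91492 = 0.638371.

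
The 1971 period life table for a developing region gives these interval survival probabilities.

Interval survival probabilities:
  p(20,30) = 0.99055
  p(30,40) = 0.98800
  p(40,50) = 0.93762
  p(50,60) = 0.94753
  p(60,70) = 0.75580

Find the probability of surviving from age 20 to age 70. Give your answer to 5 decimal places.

0.65714

Survival from 20 to 70 is the product of surviving each interval: 0.99055 × 0.98800 × 0.93762 × 0.94753 × 0.75580.
= 0.657143.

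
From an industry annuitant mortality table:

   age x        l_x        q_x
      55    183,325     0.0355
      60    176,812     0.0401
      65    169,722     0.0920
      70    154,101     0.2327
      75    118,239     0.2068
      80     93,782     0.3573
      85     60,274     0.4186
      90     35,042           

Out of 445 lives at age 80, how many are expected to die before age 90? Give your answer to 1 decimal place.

278.7

The relevant probability is 1 − 35,042/93,782 = 0.626346.
Expected number = 445 × 0.626346 = 278.7.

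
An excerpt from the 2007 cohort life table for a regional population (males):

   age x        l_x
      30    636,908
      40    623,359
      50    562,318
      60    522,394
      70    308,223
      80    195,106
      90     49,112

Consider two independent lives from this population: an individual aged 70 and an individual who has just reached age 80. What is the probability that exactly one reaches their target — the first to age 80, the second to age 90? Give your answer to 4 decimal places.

0.5660

p₁ = l_80/l_70 = 195,106/308,223 = 0.633003; p₂ = l_90/l_80 = 49,112/195,106 = 0.251720.
P(exactly one) = p₁(1−p₂) + (1−p₁)p₂ = 0.473663 + 0.092380 = 0.566044.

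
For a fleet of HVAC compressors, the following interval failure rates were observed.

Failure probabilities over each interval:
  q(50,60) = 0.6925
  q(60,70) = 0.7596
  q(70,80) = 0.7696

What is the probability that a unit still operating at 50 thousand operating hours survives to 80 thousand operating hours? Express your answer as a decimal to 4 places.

P(survive 50→80) = (1 − 0.6925) × (1 − 0.7596) × (1 − 0.7696).
= 0.3075 × 0.2404 × 0.2304 = 0.017032.

0.0170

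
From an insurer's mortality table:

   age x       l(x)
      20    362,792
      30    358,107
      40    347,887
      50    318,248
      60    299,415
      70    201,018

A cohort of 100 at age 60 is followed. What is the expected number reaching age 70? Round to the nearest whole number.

67

The relevant probability is 201,018/299,415 = 0.671369.
Expected number = 100 × 0.671369 = 67.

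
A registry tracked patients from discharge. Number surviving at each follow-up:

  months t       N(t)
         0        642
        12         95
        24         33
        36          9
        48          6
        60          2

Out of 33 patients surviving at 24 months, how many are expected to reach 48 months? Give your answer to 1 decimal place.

6.0

The relevant probability is 6/33 = 0.181818.
Expected number = 33 × 0.181818 = 6.0.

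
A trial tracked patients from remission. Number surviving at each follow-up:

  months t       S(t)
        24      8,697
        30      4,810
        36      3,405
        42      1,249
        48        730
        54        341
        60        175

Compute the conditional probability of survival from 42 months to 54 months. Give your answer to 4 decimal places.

0.2730

The conditional survival probability is S(54)/S(42) = 341/1,249 = 0.273018.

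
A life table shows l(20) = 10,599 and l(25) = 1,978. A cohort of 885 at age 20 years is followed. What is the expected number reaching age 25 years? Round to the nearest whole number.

165

The relevant probability is 1,978/10,599 = 0.186621.
Expected number = 885 × 0.186621 = 165.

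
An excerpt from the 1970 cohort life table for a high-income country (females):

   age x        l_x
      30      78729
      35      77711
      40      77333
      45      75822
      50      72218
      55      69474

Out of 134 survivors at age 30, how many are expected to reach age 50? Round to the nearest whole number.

123

The relevant probability is 72218/78729 = 0.917299.
Expected number = 134 × 0.917299 = 123.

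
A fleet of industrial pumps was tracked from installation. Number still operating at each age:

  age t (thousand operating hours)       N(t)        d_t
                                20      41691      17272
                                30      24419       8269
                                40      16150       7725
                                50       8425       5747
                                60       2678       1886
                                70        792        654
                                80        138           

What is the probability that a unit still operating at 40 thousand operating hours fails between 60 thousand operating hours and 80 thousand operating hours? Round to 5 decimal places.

0.15728

This is the probability of reaching 60 but not 80, conditional on being operational at 40: (N(60) − N(80)) / N(40).
= (2678 − 138) / 16150 = 2540 / 16150 = 0.157276.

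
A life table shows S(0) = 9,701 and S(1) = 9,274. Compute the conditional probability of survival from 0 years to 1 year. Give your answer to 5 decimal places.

The conditional survival probability is S(1)/S(0) = 9,274/9,701 = 0.955984.

0.95598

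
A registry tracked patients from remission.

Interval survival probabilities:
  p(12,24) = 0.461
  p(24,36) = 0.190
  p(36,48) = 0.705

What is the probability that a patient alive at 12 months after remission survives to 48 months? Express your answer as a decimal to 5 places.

Survival from 12 to 48 is the product of surviving each interval: 0.461 × 0.190 × 0.705.
= 0.061751.

0.06175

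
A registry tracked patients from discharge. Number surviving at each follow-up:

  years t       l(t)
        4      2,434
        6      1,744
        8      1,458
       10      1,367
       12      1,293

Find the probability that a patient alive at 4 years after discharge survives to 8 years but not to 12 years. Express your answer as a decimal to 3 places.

0.068

This is the probability of reaching 8 but not 12, conditional on being alive at 4: (l(8) − l(12)) / l(4).
= (1,458 − 1,293) / 2,434 = 165 / 2,434 = 0.067790.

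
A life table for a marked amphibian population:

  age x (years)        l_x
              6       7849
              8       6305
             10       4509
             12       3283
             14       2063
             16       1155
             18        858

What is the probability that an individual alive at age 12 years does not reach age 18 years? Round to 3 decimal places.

0.739

P(die before 18 | alive at 12) = 1 − l_18/l_12 = 1 − 858/3283 = (2425)/3283 = 0.738654.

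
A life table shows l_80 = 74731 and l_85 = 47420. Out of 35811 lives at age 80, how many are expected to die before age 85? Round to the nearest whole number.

The relevant probability is 1 − 47420/74731 = 0.365457.
Expected number = 35811 × 0.365457 = 13087.

13087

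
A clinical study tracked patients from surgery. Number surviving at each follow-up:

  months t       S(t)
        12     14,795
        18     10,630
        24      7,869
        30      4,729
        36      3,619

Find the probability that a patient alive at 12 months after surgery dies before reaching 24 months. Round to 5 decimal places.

P(die before 24 | alive at 12) = 1 − S(24)/S(12) = 1 − 7,869/14,795 = (6,926)/14,795 = 0.468131.

0.46813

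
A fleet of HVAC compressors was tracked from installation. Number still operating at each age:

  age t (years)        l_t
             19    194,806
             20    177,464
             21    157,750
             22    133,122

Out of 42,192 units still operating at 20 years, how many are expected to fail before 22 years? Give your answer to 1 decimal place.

10542.3

The relevant probability is 1 − 133,122/177,464 = 0.249865.
Expected number = 42,192 × 0.249865 = 10542.3.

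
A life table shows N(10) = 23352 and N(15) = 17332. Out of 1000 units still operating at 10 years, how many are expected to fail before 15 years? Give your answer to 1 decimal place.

257.8

The relevant probability is 1 − 17332/23352 = 0.257794.
Expected number = 1000 × 0.257794 = 257.8.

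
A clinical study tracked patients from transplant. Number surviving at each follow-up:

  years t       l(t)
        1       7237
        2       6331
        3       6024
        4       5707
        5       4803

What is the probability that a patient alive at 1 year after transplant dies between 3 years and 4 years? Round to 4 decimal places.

0.0438

This is the probability of reaching 3 but not 4, conditional on being alive at 1: (l(3) − l(4)) / l(1).
= (6024 − 5707) / 7237 = 317 / 7237 = 0.043803.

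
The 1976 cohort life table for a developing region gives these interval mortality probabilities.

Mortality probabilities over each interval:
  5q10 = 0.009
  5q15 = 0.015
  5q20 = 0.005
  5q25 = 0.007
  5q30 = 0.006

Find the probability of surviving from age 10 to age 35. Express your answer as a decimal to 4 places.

0.9587

25p10 = (1 − 0.009) × (1 − 0.015) × (1 − 0.005) × (1 − 0.007) × (1 − 0.006).
= 0.991 × 0.985 × 0.995 × 0.993 × 0.994 = 0.958669.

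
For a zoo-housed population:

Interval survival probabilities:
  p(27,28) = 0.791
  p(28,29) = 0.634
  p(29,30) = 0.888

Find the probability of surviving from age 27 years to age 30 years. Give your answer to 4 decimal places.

0.4453

Chaining the interval survival probabilities: 0.791 × 0.634 × 0.888.
= 0.445327.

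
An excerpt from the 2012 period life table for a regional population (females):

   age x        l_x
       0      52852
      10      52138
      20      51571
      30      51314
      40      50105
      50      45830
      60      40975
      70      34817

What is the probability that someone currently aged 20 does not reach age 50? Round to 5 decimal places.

0.11132

P(die before 50 | alive at 20) = 1 − l_50/l_20 = 1 − 45830/51571 = (5741)/51571 = 0.111322.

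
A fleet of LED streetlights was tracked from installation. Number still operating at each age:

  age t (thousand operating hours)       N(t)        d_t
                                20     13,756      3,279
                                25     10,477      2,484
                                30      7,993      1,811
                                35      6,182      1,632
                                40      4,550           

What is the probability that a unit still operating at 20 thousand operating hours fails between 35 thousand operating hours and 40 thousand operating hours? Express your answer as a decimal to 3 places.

0.119

This is the probability of reaching 35 but not 40, conditional on being operational at 20: (N(35) − N(40)) / N(20).
= (6,182 − 4,550) / 13,756 = 1,632 / 13,756 = 0.118639.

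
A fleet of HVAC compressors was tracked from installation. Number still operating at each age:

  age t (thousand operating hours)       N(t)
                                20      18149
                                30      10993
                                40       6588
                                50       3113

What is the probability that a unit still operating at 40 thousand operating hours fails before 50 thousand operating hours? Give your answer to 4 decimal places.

P(fail before 50 | operational at 40) = 1 − N(50)/N(40) = 1 − 3113/6588 = (3475)/6588 = 0.527474.

0.5275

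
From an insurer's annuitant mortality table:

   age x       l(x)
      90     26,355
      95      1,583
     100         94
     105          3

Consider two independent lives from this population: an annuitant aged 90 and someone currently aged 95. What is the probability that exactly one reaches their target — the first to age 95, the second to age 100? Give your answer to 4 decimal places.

0.1123

p₁ = l(95)/l(90) = 1,583/26,355 = 0.060065; p₂ = l(100)/l(95) = 94/1,583 = 0.059381.
P(exactly one) = p₁(1−p₂) + (1−p₁)p₂ = 0.056498 + 0.055814 = 0.112313.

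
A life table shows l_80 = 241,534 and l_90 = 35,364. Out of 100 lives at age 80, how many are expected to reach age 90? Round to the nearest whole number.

15

The relevant probability is 35,364/241,534 = 0.146414.
Expected number = 100 × 0.146414 = 15.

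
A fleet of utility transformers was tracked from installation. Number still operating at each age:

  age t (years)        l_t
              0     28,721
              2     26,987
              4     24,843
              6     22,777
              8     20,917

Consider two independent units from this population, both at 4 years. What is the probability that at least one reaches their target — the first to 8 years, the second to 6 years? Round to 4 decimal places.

p₁ = l_8/l_4 = 20,917/24,843 = 0.841968; p₂ = l_6/l_4 = 22,777/24,843 = 0.916838.
P(at least one) = 1 − (1−p₁)(1−p₂) = 1 − 0.158032 × 0.083162 = 0.986858.

0.9869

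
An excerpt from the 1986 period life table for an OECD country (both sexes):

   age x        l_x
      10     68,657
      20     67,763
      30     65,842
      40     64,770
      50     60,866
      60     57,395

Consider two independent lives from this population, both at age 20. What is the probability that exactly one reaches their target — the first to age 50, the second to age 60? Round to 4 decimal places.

p₁ = l_50/l_20 = 60,866/67,763 = 0.898219; p₂ = l_60/l_20 = 57,395/67,763 = 0.846996.
P(exactly one) = p₁(1−p₂) + (1−p₁)p₂ = 0.137431 + 0.086208 = 0.223639.

0.2236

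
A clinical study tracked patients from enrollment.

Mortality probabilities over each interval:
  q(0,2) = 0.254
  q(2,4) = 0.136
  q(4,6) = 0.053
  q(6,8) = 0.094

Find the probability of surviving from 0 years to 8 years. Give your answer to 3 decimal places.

The overall survival probability is (1 − 0.254) × (1 − 0.136) × (1 − 0.053) × (1 − 0.094).
= 0.746 × 0.864 × 0.947 × 0.906 = 0.553007.

0.553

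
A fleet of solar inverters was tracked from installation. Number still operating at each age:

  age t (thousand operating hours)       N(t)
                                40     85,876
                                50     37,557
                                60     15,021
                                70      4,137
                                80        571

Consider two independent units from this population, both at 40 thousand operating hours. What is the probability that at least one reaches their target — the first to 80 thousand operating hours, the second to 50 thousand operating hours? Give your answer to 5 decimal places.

p₁ = N(80)/N(40) = 571/85,876 = 0.006649; p₂ = N(50)/N(40) = 37,557/85,876 = 0.437340.
P(at least one) = 1 − (1−p₁)(1−p₂) = 1 − 0.993351 × 0.562660 = 0.441081.

0.44108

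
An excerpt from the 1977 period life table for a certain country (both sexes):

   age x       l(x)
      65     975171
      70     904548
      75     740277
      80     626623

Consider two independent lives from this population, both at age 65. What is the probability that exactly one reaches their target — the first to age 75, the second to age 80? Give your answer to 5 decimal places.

0.42611

p₁ = l(75)/l(65) = 740277/975171 = 0.759125; p₂ = l(80)/l(65) = 626623/975171 = 0.642578.
P(exactly one) = p₁(1−p₂) + (1−p₁)p₂ = 0.271328 + 0.154781 = 0.426109.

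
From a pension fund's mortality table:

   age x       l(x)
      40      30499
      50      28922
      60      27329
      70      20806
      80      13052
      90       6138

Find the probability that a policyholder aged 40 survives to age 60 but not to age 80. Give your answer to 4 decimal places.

0.4681

This is the probability of reaching 60 but not 80, conditional on being alive at 40: (l(60) − l(80)) / l(40).
= (27329 − 13052) / 30499 = 14277 / 30499 = 0.468114.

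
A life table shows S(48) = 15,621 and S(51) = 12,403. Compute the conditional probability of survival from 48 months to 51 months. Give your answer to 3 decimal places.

The conditional survival probability is S(51)/S(48) = 12,403/15,621 = 0.793995.

0.794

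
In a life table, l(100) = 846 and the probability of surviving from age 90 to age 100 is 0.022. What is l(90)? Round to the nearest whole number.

l(90) = l(100) / p = 846 / 0.022 = 38455.

38455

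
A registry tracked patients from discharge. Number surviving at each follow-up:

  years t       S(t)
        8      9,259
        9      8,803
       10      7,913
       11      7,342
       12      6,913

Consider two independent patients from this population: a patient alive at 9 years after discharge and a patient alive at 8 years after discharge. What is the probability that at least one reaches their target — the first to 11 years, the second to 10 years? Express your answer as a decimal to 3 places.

0.976

p₁ = S(11)/S(9) = 7,342/8,803 = 0.834034; p₂ = S(10)/S(8) = 7,913/9,259 = 0.854628.
P(at least one) = 1 − (1−p₁)(1−p₂) = 1 − 0.165966 × 0.145372 = 0.975873.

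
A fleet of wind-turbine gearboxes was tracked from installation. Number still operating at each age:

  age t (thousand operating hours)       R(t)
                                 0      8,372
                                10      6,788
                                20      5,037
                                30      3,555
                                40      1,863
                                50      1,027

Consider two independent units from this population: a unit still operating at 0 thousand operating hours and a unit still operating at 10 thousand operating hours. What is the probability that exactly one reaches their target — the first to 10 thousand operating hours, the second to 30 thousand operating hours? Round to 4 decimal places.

p₁ = R(10)/R(0) = 6,788/8,372 = 0.810798; p₂ = R(30)/R(10) = 3,555/6,788 = 0.523718.
P(exactly one) = p₁(1−p₂) + (1−p₁)p₂ = 0.386168 + 0.099088 = 0.485257.

0.4853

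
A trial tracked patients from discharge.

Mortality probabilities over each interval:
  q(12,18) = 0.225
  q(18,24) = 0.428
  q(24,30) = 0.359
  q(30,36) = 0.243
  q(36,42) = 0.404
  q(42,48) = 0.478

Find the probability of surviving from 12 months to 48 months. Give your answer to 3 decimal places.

The overall survival probability is (1 − 0.225) × (1 − 0.428) × (1 − 0.359) × (1 − 0.243) × (1 − 0.404) × (1 − 0.478).
= 0.775 × 0.572 × 0.641 × 0.757 × 0.596 × 0.522 = 0.066922.

0.067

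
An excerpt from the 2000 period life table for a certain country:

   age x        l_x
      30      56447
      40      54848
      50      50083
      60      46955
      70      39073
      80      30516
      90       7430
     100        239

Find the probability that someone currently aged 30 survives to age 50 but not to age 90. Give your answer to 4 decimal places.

This is the probability of reaching 50 but not 90, conditional on being alive at 30: (l_50 − l_90) / l_30.
= (50083 − 7430) / 56447 = 42653 / 56447 = 0.755629.

0.7556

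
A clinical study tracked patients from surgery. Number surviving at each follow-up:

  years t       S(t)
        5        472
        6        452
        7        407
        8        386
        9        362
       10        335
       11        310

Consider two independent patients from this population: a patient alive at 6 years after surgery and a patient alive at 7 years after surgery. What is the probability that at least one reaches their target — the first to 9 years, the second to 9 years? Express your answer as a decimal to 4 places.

p₁ = S(9)/S(6) = 362/452 = 0.800885; p₂ = S(9)/S(7) = 362/407 = 0.889435.
P(at least one) = 1 − (1−p₁)(1−p₂) = 1 − 0.199115 × 0.110565 = 0.977985.

0.9780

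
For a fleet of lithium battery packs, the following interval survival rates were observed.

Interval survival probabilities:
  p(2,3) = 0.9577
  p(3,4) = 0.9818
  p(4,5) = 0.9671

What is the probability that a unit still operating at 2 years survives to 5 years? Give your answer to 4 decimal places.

The overall survival probability is 0.9577 × 0.9818 × 0.9671.
= 0.909335.

0.9093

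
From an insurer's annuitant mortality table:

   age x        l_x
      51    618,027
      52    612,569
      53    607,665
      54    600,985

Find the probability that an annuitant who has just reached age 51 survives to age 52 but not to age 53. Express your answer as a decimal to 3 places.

0.008

We want 1|1q51 = (l_52 − l_53)/l_51.
This is the probability of reaching 52 but not 53, conditional on being alive at 51: (l_52 − l_53) / l_51.
= (612,569 − 607,665) / 618,027 = 4,904 / 618,027 = 0.007935.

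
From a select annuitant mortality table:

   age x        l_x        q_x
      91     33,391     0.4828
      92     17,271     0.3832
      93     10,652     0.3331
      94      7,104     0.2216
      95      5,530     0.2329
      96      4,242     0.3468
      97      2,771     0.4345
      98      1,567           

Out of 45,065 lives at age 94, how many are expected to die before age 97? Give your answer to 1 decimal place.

The relevant probability is 1 − 2,771/7,104 = 0.609938.
Expected number = 45,065 × 0.609938 = 27486.9.

27486.9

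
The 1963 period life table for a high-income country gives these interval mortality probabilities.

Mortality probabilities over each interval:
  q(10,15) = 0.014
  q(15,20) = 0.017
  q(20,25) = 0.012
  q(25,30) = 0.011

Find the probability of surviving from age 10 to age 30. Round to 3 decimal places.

0.947

Chaining the interval survival probabilities: (1 − 0.014) × (1 − 0.017) × (1 − 0.012) × (1 − 0.011).
= 0.986 × 0.983 × 0.988 × 0.989 = 0.947073.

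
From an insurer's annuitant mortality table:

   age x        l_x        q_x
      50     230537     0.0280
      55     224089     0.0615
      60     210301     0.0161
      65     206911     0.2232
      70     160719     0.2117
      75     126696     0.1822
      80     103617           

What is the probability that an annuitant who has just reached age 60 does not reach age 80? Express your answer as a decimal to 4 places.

0.5073

P(die before 80 | alive at 60) = 1 − l_80/l_60 = 1 − 103617/210301 = (106684)/210301 = 0.507292.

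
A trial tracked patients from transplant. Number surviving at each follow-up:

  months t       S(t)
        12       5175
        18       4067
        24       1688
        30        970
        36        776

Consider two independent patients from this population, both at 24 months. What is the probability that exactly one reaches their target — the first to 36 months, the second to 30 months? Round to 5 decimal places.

0.50601

p₁ = S(36)/S(24) = 776/1688 = 0.459716; p₂ = S(30)/S(24) = 970/1688 = 0.574645.
P(exactly one) = p₁(1−p₂) + (1−p₁)p₂ = 0.195542 + 0.310471 = 0.506014.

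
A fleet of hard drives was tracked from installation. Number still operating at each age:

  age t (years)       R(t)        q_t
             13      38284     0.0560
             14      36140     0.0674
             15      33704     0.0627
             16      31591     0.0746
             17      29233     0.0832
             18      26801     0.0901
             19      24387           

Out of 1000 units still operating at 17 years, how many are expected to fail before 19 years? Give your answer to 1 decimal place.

The relevant probability is 1 − 24387/29233 = 0.165772.
Expected number = 1000 × 0.165772 = 165.8.

165.8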